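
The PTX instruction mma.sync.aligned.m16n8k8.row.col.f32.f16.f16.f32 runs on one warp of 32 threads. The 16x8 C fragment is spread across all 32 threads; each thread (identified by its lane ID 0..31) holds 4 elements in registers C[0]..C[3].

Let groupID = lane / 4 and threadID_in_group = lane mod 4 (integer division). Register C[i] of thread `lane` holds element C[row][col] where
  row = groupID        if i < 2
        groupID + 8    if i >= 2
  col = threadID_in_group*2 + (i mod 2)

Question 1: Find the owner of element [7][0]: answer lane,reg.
28,0

r=7->g=7,rb=0  c=0->t=0,b0=0
L=7*4+0=28  i=0*2+0=0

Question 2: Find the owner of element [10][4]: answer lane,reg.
10,2

r=10->g=2,rb=1  c=4->t=2,b0=0
L=2*4+2=10  i=1*2+0=2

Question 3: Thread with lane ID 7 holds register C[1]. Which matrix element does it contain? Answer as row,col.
1,7

lane 7: grp=1 (7/4), tig=3 (7%4)
i=1: r=1+0=1, c=3*2+1=7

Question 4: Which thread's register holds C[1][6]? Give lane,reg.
r: 1->gid=1,r8=0  c: 6->tid=3,i&1=0
L=1*4+3=7  i=0*2+0=0

7,0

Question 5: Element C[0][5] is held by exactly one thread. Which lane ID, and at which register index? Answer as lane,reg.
2,1

r=0→G=0,rhi=0  c=5→T=2,p=1
L=0*4+2=2  i=0*2+1=1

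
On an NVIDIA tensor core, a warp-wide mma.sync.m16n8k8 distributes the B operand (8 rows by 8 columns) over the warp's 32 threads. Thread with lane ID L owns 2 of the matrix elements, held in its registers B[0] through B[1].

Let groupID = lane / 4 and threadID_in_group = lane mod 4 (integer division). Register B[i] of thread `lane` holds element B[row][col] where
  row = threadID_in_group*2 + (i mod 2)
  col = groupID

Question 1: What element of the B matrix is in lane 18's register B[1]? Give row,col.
L=18->gid=18>>2=4, tid=18&3=2
[1]->row 2·2+1=5  col gid=4

5,4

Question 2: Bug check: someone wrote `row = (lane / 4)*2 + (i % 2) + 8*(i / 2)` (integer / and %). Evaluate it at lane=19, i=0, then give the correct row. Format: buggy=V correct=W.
buggy=8 correct=6

`(lane / 4)*2 + (i % 2) + 8*(i / 2)`[19,0]=>8
lane 19: grp=4 (19/4), tig=3 (19%4)
i=0: r=3*2+0=6, c=grp=4
row: 8 vs 6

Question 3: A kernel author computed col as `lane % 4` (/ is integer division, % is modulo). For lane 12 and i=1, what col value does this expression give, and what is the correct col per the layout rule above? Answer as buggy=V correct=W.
`lane % 4`[12,1]→0
lane 12: G=3 (12/4), T=0 (12%4)
i=1: r=0*2+1=1, c=G=3
col: 0 vs 3

buggy=0 correct=3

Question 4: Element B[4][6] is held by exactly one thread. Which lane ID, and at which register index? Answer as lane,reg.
26,0

c: 6->gid=6  r: 4->tid=2,i&1=0
L=6*4+2=26  i=0=0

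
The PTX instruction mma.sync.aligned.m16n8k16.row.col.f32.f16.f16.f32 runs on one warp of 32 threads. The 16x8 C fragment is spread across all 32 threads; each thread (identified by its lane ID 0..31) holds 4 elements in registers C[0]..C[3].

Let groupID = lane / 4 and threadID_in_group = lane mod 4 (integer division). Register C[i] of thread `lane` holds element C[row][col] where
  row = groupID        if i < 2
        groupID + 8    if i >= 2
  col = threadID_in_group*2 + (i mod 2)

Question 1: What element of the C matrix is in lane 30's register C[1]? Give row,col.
7,5

lane 30: G=7 (30/4), T=2 (30%4)
i=1: r=7+0=7, c=2*2+1=5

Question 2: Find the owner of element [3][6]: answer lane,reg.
15,0

r=3⇒gr=3,Rb=0  c=6⇒th=3,odd=0
L=3*4+3=15  i=0*2+0=0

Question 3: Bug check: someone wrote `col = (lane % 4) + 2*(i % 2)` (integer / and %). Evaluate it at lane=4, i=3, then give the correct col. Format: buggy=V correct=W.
buggy=2 correct=1

`(lane % 4) + 2*(i % 2)`[4,3]=>2
4: grp=1,tig=0
[3] (1+8,0*2+1) = (9,1)
col: 2 vs 1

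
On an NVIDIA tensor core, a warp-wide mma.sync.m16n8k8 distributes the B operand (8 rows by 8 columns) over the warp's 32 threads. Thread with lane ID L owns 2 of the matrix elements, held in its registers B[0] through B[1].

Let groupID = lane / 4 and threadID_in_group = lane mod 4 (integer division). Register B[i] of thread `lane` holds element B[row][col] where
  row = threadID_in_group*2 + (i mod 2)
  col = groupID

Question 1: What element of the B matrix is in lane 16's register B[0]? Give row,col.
lane 16->16/4=4, 16 mod 4=0
i=0  r:2·0+0->0  c:4

0,4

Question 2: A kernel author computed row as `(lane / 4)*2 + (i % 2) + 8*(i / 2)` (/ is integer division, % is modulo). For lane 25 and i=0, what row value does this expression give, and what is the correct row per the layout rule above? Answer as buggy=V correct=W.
`(lane / 4)*2 + (i % 2) + 8*(i / 2)`[25,0]⇒12
lane 25⇒25/4=6, 25 mod 4=1
i=0  r:2·1+0⇒2  c:6
row: 12 vs 2

buggy=12 correct=2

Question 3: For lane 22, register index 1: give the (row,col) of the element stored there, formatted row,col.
22: G=5,T=2
[1] (2*2+1,5) = (5,5)

5,5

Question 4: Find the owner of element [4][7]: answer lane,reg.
30,0

c=7⇒gr=7  r=4⇒th=2,odd=0
L=7*4+2=30  i=0=0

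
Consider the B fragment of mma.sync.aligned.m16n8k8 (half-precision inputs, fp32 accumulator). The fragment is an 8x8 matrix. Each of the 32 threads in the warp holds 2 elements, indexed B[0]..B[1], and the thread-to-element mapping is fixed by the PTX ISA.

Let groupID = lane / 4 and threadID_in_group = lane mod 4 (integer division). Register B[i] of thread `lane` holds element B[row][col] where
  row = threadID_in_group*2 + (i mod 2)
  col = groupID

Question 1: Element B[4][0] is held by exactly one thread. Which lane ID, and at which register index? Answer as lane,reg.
2,0

c=0⇒gr=0  r=4⇒th=2,odd=0
L=0*4+2=2  i=0=0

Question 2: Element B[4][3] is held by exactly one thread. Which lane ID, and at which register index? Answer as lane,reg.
14,0

c=3->g=3  r=4->t=2,b0=0
L=3*4+2=14  i=0=0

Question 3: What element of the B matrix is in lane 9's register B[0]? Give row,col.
lane 9→9/4=2, 9 mod 4=1
i=0  r:2·1+0→2  c:2

2,2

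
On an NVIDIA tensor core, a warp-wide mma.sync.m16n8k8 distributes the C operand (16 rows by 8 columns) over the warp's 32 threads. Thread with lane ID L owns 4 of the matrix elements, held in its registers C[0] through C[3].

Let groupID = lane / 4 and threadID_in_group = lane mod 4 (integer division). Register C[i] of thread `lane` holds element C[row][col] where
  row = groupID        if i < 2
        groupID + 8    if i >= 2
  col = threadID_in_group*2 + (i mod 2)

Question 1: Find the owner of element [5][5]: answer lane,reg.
r: 5->gid=5,r8=0  c: 5->tid=2,i&1=1
L=5*4+2=22  i=0*2+1=1

22,1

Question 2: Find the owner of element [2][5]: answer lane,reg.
10,1

r=2->g=2,rb=0  c=5->t=2,b0=1
L=2*4+2=10  i=0*2+1=1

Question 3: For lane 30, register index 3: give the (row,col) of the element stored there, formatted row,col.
15,5

L=30->gid=30>>2=7, tid=30&3=2
[3]->row 7+8=15  col 2·2+1=5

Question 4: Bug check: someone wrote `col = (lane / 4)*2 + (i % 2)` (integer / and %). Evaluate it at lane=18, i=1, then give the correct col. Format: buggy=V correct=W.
`(lane / 4)*2 + (i % 2)`[18,1]->9
18: g=4,t=2
[1] (4+0,2*2+1) = (4,5)
col: 9 vs 5

buggy=9 correct=5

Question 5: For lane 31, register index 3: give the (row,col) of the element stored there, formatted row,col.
lane 31⇒31/4=7, 31 mod 4=3
i=3  r:7+8⇒15  c:2·3+1⇒7

15,7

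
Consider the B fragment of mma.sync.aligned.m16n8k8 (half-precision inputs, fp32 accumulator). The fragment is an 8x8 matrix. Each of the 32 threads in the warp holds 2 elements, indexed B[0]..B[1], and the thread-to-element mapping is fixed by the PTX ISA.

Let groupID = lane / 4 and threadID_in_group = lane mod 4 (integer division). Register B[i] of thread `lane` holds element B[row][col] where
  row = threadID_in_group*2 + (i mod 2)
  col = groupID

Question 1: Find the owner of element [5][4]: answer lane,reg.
c=4→G=4  r=5→T=2,p=1
L=4*4+2=18  i=1=1

18,1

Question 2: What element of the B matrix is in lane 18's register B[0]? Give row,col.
4,4

lane 18: gid=4 (18/4), tid=2 (18%4)
i=0: r=2*2+0=4, c=gid=4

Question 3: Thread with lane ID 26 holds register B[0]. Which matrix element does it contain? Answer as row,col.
26: g=6,t=2
[0] (2*2+0,6) = (4,6)

4,6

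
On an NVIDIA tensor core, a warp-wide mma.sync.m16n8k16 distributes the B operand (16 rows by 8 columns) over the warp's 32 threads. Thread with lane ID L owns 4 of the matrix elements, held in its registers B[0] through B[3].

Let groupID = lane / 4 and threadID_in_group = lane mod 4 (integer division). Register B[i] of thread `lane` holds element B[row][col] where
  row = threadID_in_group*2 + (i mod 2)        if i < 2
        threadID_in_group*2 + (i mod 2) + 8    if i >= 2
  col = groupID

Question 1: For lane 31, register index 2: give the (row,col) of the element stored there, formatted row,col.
14,7

31: gid=7,tid=3
[2] (3*2+0+8,7) = (14,7)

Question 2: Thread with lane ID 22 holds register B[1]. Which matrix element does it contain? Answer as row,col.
lane 22: gid=5 (22/4), tid=2 (22%4)
i=1: r=2*2+1+0=5, c=gid=5

5,5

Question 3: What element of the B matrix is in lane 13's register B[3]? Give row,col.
lane 13: grp=3 (13/4), tig=1 (13%4)
i=3: r=1*2+1+8=11, c=grp=3

11,3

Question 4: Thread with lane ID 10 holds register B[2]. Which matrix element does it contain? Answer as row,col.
12,2

lane 10→10/4=2, 10 mod 4=2
i=2  r:2·2+0+8→12  c:2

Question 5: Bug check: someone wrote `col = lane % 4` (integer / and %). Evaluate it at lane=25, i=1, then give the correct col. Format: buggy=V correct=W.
buggy=1 correct=6

`lane % 4`[25,1]->1
25: g=6,t=1
[1] (1*2+1+0,6) = (3,6)
col: 1 vs 6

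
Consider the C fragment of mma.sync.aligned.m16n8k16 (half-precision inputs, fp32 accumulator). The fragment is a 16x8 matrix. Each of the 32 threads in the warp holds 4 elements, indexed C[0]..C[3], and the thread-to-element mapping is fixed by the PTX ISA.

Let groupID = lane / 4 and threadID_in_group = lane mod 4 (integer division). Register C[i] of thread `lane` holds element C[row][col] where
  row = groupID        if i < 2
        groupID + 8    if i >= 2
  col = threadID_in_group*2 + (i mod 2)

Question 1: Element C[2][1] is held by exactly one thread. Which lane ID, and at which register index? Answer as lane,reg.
r=2→G=2,rhi=0  c=1→T=0,p=1
L=2*4+0=8  i=0*2+1=1

8,1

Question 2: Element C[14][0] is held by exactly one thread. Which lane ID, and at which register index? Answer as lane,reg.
r=14⇒gr=6,Rb=1  c=0⇒th=0,odd=0
L=6*4+0=24  i=1*2+0=2

24,2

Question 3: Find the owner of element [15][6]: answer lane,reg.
31,2

r:15=>grp=7,rB=1  c:6=>tig=3,lo=0
L=7*4+3=31  i=1*2+0=2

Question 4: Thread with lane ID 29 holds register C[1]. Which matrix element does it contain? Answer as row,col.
7,3

lane 29->29/4=7, 29 mod 4=1
i=1  r:7+0->7  c:2·1+1->3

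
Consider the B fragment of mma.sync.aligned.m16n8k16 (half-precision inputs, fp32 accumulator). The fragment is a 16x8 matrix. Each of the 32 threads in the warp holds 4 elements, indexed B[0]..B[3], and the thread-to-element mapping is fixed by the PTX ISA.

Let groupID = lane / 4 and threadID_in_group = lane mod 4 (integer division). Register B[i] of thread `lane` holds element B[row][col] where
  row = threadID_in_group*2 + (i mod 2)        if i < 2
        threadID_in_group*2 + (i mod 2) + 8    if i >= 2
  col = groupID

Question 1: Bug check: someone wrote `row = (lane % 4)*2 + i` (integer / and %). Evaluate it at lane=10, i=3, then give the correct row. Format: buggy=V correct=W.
`(lane % 4)*2 + i`[10,3]->7
10: g=2,t=2
[3] (2*2+1+8,2) = (13,2)
row: 7 vs 13

buggy=7 correct=13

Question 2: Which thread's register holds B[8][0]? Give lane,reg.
0,2

c: 0->gid=0  r: 8->r8=1,tid=0,i&1=0
L=0*4+0=0  i=1*2+0=2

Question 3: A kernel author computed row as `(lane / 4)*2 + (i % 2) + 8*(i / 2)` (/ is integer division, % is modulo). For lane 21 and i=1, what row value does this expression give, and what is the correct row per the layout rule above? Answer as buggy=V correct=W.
buggy=11 correct=3

`(lane / 4)*2 + (i % 2) + 8*(i / 2)`[21,1]=>11
lane 21=>21/4=5, 21 mod 4=1
i=1  r:2·1+1+0=>3  c:5
row: 11 vs 3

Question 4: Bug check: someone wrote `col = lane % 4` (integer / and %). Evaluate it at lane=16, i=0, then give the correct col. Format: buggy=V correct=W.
`lane % 4`[16,0]->0
lane 16: gid=4 (16/4), tid=0 (16%4)
i=0: r=0*2+0+0=0, c=gid=4
col: 0 vs 4

buggy=0 correct=4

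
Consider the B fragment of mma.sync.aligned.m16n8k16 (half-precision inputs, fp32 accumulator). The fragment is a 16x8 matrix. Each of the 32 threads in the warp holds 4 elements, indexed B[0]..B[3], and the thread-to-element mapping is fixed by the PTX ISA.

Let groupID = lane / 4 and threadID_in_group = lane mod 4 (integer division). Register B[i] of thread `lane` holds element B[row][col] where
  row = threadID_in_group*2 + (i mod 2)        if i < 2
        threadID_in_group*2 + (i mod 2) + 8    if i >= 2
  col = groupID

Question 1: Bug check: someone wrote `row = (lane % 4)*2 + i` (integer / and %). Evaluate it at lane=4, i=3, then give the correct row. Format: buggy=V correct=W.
`(lane % 4)*2 + i`[4,3]->3
4: g=1,t=0
[3] (0*2+1+8,1) = (9,1)
row: 3 vs 9

buggy=3 correct=9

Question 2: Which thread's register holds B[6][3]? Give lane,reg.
15,0

c=3->g=3  r=6->rb=0,t=3,b0=0
L=3*4+3=15  i=0*2+0=0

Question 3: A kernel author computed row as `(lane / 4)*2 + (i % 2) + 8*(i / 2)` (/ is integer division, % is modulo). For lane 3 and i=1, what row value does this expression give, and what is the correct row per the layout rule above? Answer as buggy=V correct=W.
buggy=1 correct=7

`(lane / 4)*2 + (i % 2) + 8*(i / 2)`[3,1]→1
3: G=0,T=3
[1] (3*2+1+0,0) = (7,0)
row: 1 vs 7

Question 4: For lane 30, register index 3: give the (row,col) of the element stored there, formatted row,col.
13,7

30: gr=7,th=2
[3] (2*2+1+8,7) = (13,7)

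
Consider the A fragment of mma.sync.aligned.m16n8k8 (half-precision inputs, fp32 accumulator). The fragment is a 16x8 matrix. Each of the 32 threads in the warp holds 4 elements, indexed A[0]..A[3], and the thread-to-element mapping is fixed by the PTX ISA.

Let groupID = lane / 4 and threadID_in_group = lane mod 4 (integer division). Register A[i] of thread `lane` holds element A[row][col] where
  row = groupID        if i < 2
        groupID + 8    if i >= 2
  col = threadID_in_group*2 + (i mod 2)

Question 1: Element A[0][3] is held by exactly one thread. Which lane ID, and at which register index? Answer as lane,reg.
1,1

r=0⇒gr=0,Rb=0  c=3⇒th=1,odd=1
L=0*4+1=1  i=0*2+1=1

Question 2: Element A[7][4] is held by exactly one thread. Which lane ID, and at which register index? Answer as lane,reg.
r=7->g=7,rb=0  c=4->t=2,b0=0
L=7*4+2=30  i=0*2+0=0

30,0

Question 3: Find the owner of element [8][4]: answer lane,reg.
2,2

r: 8->gid=0,r8=1  c: 4->tid=2,i&1=0
L=0*4+2=2  i=1*2+0=2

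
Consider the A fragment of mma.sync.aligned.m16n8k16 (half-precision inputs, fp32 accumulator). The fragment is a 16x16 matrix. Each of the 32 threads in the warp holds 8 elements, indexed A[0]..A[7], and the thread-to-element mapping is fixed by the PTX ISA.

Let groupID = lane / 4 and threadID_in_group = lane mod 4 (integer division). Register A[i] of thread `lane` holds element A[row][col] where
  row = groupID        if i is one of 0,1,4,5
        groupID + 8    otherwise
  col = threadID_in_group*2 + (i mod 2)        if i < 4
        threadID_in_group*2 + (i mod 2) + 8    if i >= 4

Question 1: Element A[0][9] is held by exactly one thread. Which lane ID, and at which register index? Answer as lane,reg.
0,5

r=0→G=0,rhi=0  c=9→chi=1,T=0,p=1
L=0*4+0=0  i=1*4+0*2+1=5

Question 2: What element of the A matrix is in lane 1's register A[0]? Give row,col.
0,2

lane 1⇒1/4=0, 1 mod 4=1
i=0  r:0+0⇒0  c:2·1+0+0⇒2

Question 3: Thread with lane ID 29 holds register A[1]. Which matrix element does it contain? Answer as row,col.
7,3

29: gr=7,th=1
[1] (7+0,1*2+1+0) = (7,3)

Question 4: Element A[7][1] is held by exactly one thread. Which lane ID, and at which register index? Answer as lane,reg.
28,1

r: 7->gid=7,r8=0  c: 1->c8=0,tid=0,i&1=1
L=7*4+0=28  i=0*4+0*2+1=1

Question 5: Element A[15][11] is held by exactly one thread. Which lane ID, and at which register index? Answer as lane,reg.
r=15→G=7,rhi=1  c=11→chi=1,T=1,p=1
L=7*4+1=29  i=1*4+1*2+1=7

29,7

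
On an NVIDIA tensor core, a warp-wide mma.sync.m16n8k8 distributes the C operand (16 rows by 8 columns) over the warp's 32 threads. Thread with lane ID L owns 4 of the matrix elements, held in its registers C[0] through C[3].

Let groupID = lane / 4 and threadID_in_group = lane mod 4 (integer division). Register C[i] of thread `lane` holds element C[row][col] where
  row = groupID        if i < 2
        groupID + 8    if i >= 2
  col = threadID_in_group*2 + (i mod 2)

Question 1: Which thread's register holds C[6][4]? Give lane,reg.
r=6→G=6,rhi=0  c=4→T=2,p=0
L=6*4+2=26  i=0*2+0=0

26,0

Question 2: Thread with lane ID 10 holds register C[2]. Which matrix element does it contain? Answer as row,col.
10,4

10: g=2,t=2
[2] (2+8,2*2+0) = (10,4)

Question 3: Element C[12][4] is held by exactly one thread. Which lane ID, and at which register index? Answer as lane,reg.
18,2

r=12⇒gr=4,Rb=1  c=4⇒th=2,odd=0
L=4*4+2=18  i=1*2+0=2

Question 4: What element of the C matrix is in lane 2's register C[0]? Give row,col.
lane 2→2/4=0, 2 mod 4=2
i=0  r:0+0→0  c:2·2+0→4

0,4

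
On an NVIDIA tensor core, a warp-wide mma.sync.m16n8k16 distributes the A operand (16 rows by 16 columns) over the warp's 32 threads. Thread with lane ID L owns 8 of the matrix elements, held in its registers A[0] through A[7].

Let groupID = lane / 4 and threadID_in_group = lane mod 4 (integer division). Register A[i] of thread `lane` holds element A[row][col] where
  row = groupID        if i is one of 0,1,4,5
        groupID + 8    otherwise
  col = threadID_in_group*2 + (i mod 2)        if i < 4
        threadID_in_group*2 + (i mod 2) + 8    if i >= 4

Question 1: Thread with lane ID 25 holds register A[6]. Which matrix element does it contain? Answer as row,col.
lane 25->25/4=6, 25 mod 4=1
i=6  r:6+8->14  c:2·1+0+8->10

14,10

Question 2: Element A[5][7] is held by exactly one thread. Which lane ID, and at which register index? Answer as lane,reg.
r=5⇒gr=5,Rb=0  c=7⇒Cb=0,th=3,odd=1
L=5*4+3=23  i=0*4+0*2+1=1

23,1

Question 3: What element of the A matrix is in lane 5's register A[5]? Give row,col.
5: gr=1,th=1
[5] (1+0,1*2+1+8) = (1,11)

1,11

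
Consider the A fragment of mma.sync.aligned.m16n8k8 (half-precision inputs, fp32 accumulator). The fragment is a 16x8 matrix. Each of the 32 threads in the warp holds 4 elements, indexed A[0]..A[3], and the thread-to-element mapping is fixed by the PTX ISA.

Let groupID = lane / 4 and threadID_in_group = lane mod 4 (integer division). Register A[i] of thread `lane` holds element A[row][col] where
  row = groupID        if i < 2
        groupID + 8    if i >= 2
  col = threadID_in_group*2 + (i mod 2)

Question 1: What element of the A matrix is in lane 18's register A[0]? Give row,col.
L=18->g=18>>2=4, t=18&3=2
[0]->row 4+0=4  col 2·2+0=4

4,4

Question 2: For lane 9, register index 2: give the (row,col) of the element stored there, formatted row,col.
9: gid=2,tid=1
[2] (2+8,1*2+0) = (10,2)

10,2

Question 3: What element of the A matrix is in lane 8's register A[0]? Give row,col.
2,0

lane 8: gr=2 (8/4), th=0 (8%4)
i=0: r=2+0=2, c=0*2+0=0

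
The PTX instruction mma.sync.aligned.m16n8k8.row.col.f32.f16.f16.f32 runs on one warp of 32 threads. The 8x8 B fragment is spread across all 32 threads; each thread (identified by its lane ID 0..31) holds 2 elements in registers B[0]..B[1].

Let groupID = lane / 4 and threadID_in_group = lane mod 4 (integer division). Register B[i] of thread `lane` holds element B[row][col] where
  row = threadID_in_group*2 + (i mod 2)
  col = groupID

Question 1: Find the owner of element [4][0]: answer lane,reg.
2,0

c=0->g=0  r=4->t=2,b0=0
L=0*4+2=2  i=0=0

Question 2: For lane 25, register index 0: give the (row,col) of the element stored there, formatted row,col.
2,6

lane 25: gr=6 (25/4), th=1 (25%4)
i=0: r=1*2+0=2, c=gr=6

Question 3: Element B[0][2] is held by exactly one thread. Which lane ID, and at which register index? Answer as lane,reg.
8,0

c: 2->gid=2  r: 0->tid=0,i&1=0
L=2*4+0=8  i=0=0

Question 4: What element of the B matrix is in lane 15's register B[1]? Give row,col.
7,3

L=15->gid=15>>2=3, tid=15&3=3
[1]->row 3·2+1=7  col gid=3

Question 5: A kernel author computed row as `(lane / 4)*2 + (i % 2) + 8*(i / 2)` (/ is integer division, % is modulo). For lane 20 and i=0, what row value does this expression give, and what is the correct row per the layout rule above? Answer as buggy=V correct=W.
buggy=10 correct=0

`(lane / 4)*2 + (i % 2) + 8*(i / 2)`[20,0]->10
lane 20->20/4=5, 20 mod 4=0
i=0  r:2·0+0->0  c:5
row: 10 vs 0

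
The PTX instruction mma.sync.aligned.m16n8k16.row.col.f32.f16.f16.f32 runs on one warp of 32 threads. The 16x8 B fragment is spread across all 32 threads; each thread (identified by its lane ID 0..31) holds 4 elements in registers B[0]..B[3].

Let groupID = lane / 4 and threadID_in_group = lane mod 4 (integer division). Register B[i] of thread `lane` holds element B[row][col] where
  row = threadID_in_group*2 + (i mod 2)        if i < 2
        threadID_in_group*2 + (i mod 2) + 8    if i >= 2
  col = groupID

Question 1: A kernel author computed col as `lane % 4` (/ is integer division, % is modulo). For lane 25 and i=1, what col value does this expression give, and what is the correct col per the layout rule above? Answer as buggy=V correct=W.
`lane % 4`[25,1]⇒1
25: gr=6,th=1
[1] (1*2+1+0,6) = (3,6)
col: 1 vs 6

buggy=1 correct=6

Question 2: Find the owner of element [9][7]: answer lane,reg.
28,3

c=7⇒gr=7  r=9⇒Rb=1,th=0,odd=1
L=7*4+0=28  i=1*2+1=3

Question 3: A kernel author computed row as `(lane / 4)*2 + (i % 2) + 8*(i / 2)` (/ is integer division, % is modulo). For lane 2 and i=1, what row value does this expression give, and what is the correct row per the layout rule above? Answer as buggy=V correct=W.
buggy=1 correct=5

`(lane / 4)*2 + (i % 2) + 8*(i / 2)`[2,1]⇒1
L=2⇒gr=2>>2=0, th=2&3=2
[1]⇒row 2·2+1+0=5  col gr=0
row: 1 vs 5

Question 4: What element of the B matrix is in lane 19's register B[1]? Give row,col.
7,4

lane 19→19/4=4, 19 mod 4=3
i=1  r:2·3+1+0→7  c:4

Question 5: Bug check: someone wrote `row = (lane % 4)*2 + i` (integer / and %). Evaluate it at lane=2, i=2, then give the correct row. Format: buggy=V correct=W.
`(lane % 4)*2 + i`[2,2]->6
lane 2->2/4=0, 2 mod 4=2
i=2  r:2·2+0+8->12  c:0
row: 6 vs 12

buggy=6 correct=12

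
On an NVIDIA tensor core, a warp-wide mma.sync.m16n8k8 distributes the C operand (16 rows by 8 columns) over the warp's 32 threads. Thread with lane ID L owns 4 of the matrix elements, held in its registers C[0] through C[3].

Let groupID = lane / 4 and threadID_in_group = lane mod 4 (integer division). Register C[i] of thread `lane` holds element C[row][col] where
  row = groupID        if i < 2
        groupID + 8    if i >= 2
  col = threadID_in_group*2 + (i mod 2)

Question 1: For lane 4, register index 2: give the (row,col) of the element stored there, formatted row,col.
4: grp=1,tig=0
[2] (1+8,0*2+0) = (9,0)

9,0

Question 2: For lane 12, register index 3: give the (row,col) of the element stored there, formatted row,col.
11,1

lane 12: gid=3 (12/4), tid=0 (12%4)
i=3: r=3+8=11, c=0*2+1=1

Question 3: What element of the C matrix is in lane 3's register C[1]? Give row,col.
0,7

L=3=>grp=3>>2=0, tig=3&3=3
[1]=>row 0+0=0  col 3·2+1=7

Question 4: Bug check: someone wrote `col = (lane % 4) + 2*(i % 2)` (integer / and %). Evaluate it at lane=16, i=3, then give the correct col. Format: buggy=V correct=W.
buggy=2 correct=1

`(lane % 4) + 2*(i % 2)`[16,3]->2
16: gid=4,tid=0
[3] (4+8,0*2+1) = (12,1)
col: 2 vs 1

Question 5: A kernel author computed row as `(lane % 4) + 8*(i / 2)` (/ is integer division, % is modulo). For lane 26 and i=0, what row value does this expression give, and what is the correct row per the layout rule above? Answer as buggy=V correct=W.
`(lane % 4) + 8*(i / 2)`[26,0]⇒2
lane 26: gr=6 (26/4), th=2 (26%4)
i=0: r=6+0=6, c=2*2+0=4
row: 2 vs 6

buggy=2 correct=6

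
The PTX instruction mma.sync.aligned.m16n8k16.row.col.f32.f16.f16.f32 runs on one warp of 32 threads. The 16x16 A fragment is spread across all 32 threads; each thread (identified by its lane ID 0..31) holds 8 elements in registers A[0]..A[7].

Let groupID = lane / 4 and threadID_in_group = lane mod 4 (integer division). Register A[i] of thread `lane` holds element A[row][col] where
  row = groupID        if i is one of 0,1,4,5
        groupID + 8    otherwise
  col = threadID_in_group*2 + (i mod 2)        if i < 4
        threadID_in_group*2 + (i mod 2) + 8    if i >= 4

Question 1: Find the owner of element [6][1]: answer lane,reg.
r=6→G=6,rhi=0  c=1→chi=0,T=0,p=1
L=6*4+0=24  i=0*4+0*2+1=1

24,1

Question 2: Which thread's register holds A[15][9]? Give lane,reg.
r=15→G=7,rhi=1  c=9→chi=1,T=0,p=1
L=7*4+0=28  i=1*4+1*2+1=7

28,7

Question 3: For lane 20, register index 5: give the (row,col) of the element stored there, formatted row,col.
L=20→G=20>>2=5, T=20&3=0
[5]→row 5+0=5  col 0·2+1+8=9

5,9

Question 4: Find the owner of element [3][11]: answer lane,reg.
13,5

r:3=>grp=3,rB=0  c:11=>cB=1,tig=1,lo=1
L=3*4+1=13  i=1*4+0*2+1=5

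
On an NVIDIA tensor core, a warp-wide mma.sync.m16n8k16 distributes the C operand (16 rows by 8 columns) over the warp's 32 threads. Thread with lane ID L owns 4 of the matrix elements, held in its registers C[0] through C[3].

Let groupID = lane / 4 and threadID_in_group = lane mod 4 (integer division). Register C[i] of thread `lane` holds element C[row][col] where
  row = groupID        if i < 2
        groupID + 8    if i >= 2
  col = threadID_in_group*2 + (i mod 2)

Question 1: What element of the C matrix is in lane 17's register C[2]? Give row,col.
12,2

17: gr=4,th=1
[2] (4+8,1*2+0) = (12,2)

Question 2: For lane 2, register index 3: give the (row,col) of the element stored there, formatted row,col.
2: g=0,t=2
[3] (0+8,2*2+1) = (8,5)

8,5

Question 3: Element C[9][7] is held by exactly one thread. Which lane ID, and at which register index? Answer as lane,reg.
7,3

r: 9->gid=1,r8=1  c: 7->tid=3,i&1=1
L=1*4+3=7  i=1*2+1=3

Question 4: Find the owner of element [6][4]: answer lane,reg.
r=6⇒gr=6,Rb=0  c=4⇒th=2,odd=0
L=6*4+2=26  i=0*2+0=0

26,0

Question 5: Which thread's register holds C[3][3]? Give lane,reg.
r:3=>grp=3,rB=0  c:3=>tig=1,lo=1
L=3*4+1=13  i=0*2+1=1

13,1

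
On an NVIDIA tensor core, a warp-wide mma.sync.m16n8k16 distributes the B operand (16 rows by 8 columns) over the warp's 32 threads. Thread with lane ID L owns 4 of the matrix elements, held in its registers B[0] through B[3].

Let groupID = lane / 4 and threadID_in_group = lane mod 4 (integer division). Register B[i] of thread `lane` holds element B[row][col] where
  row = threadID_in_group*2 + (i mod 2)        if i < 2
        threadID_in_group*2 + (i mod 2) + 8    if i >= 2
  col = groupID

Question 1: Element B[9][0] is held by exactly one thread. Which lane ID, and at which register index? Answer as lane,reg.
0,3

c=0⇒gr=0  r=9⇒Rb=1,th=0,odd=1
L=0*4+0=0  i=1*2+1=3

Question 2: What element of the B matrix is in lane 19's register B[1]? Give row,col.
lane 19=>19/4=4, 19 mod 4=3
i=1  r:2·3+1+0=>7  c:4

7,4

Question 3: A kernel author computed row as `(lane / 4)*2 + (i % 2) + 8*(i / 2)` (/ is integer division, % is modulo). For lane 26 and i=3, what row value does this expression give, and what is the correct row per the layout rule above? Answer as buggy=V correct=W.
buggy=21 correct=13

`(lane / 4)*2 + (i % 2) + 8*(i / 2)`[26,3]->21
26: gid=6,tid=2
[3] (2*2+1+8,6) = (13,6)
row: 21 vs 13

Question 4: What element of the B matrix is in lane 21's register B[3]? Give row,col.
11,5

21: grp=5,tig=1
[3] (1*2+1+8,5) = (11,5)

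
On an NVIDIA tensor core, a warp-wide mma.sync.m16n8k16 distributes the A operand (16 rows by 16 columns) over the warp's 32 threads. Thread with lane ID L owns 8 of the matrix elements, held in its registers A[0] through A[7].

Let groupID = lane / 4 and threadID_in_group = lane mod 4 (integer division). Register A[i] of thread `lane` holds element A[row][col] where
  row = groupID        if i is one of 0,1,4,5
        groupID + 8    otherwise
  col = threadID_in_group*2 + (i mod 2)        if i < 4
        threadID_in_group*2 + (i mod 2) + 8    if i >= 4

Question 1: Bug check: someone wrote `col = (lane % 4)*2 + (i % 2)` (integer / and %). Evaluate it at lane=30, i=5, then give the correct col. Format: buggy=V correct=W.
buggy=5 correct=13

`(lane % 4)*2 + (i % 2)`[30,5]⇒5
lane 30: gr=7 (30/4), th=2 (30%4)
i=5: r=7+0=7, c=2*2+1+8=13
col: 5 vs 13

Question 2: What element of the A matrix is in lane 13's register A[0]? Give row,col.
lane 13=>13/4=3, 13 mod 4=1
i=0  r:3+0=>3  c:2·1+0+0=>2

3,2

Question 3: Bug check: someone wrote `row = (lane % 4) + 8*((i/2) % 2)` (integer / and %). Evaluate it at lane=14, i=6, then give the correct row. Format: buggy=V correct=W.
`(lane % 4) + 8*((i/2) % 2)`[14,6]->10
lane 14->14/4=3, 14 mod 4=2
i=6  r:3+8->11  c:2·2+0+8->12
row: 10 vs 11

buggy=10 correct=11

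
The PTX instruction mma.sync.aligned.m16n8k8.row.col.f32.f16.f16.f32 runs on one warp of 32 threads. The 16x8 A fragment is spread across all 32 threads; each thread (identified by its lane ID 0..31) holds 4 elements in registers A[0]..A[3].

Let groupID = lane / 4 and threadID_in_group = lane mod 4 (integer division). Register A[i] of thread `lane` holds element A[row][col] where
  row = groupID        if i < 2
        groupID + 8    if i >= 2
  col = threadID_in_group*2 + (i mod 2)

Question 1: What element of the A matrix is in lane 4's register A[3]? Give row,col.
9,1

4: gid=1,tid=0
[3] (1+8,0*2+1) = (9,1)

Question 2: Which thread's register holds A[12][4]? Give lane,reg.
r:12=>grp=4,rB=1  c:4=>tig=2,lo=0
L=4*4+2=18  i=1*2+0=2

18,2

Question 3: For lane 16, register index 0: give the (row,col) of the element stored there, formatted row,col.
4,0

lane 16: gr=4 (16/4), th=0 (16%4)
i=0: r=4+0=4, c=0*2+0=0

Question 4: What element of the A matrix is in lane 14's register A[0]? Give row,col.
3,4

lane 14: g=3 (14/4), t=2 (14%4)
i=0: r=3+0=3, c=2*2+0=4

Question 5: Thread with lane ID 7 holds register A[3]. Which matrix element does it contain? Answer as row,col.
lane 7: g=1 (7/4), t=3 (7%4)
i=3: r=1+8=9, c=3*2+1=7

9,7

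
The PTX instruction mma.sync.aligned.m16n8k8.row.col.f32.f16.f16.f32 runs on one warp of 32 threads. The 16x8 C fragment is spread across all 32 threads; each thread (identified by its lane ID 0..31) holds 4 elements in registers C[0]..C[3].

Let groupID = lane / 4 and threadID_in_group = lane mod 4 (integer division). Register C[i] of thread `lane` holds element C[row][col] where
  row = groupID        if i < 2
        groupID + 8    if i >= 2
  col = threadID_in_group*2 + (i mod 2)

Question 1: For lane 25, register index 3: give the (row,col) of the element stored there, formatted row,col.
14,3

25: grp=6,tig=1
[3] (6+8,1*2+1) = (14,3)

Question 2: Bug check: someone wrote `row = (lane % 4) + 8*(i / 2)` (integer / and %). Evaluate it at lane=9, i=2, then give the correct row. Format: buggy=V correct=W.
`(lane % 4) + 8*(i / 2)`[9,2]->9
9: gid=2,tid=1
[2] (2+8,1*2+0) = (10,2)
row: 9 vs 10

buggy=9 correct=10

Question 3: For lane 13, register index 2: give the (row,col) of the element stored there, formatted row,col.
11,2

13: gid=3,tid=1
[2] (3+8,1*2+0) = (11,2)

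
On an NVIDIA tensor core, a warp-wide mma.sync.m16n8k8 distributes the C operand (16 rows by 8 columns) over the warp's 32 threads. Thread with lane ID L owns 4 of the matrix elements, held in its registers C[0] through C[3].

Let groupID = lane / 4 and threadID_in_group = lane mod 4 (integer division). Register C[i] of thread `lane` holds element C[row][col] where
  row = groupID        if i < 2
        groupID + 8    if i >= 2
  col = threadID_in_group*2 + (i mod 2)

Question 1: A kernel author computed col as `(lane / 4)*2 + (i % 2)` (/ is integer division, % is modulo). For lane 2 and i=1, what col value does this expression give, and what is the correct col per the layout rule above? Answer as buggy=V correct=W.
buggy=1 correct=5

`(lane / 4)*2 + (i % 2)`[2,1]->1
2: gid=0,tid=2
[1] (0+0,2*2+1) = (0,5)
col: 1 vs 5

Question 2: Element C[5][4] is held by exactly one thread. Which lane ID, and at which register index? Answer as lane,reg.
22,0

r:5=>grp=5,rB=0  c:4=>tig=2,lo=0
L=5*4+2=22  i=0*2+0=0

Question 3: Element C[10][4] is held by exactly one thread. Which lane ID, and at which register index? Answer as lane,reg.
10,2

r: 10->gid=2,r8=1  c: 4->tid=2,i&1=0
L=2*4+2=10  i=1*2+0=2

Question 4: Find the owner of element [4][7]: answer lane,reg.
19,1

r=4⇒gr=4,Rb=0  c=7⇒th=3,odd=1
L=4*4+3=19  i=0*2+1=1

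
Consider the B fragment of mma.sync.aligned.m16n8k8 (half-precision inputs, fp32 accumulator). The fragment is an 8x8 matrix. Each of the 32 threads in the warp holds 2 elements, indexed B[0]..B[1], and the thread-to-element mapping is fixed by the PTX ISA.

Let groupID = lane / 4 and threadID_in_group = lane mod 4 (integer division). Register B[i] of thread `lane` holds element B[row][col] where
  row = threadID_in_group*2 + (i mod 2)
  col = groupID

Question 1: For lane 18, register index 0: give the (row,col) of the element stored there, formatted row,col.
4,4

L=18->g=18>>2=4, t=18&3=2
[0]->row 2·2+0=4  col g=4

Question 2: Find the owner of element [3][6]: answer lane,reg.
c=6->g=6  r=3->t=1,b0=1
L=6*4+1=25  i=1=1

25,1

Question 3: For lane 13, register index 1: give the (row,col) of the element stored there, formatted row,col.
13: gr=3,th=1
[1] (1*2+1,3) = (3,3)

3,3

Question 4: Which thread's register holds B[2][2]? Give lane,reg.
9,0

c=2->g=2  r=2->t=1,b0=0
L=2*4+1=9  i=0=0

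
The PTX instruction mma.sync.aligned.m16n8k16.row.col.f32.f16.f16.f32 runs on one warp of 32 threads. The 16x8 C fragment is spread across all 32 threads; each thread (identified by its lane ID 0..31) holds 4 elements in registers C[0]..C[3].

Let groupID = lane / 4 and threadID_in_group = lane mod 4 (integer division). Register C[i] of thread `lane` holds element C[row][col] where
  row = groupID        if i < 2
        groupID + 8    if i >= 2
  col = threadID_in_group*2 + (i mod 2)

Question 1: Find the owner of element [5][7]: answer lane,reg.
23,1

r: 5->gid=5,r8=0  c: 7->tid=3,i&1=1
L=5*4+3=23  i=0*2+1=1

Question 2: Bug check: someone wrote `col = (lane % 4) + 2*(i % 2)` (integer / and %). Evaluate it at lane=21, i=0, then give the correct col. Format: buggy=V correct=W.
buggy=1 correct=2

`(lane % 4) + 2*(i % 2)`[21,0]→1
lane 21: G=5 (21/4), T=1 (21%4)
i=0: r=5+0=5, c=1*2+0=2
col: 1 vs 2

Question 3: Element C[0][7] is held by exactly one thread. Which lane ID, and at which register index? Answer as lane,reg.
3,1

r: 0->gid=0,r8=0  c: 7->tid=3,i&1=1
L=0*4+3=3  i=0*2+1=1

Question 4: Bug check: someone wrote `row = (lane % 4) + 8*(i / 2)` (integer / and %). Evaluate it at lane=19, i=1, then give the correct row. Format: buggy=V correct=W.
buggy=3 correct=4

`(lane % 4) + 8*(i / 2)`[19,1]=>3
19: grp=4,tig=3
[1] (4+0,3*2+1) = (4,7)
row: 3 vs 4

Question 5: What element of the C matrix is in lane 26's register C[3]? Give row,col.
14,5

L=26=>grp=26>>2=6, tig=26&3=2
[3]=>row 6+8=14  col 2·2+1=5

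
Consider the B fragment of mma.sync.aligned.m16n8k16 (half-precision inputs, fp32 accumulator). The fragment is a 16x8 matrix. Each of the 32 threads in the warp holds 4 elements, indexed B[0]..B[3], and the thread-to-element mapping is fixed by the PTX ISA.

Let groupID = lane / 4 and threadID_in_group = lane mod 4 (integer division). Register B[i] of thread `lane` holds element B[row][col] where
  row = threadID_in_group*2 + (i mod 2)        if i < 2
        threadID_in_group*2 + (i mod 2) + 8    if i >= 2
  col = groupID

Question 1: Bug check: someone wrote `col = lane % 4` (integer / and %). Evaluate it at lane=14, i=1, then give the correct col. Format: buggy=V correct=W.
buggy=2 correct=3

`lane % 4`[14,1]->2
14: gid=3,tid=2
[1] (2*2+1+0,3) = (5,3)
col: 2 vs 3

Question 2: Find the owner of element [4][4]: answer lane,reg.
c:4=>grp=4  r:4=>rB=0,tig=2,lo=0
L=4*4+2=18  i=0*2+0=0

18,0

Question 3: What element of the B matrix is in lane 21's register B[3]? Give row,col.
11,5

L=21->gid=21>>2=5, tid=21&3=1
[3]->row 1·2+1+8=11  col gid=5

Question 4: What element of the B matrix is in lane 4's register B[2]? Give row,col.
8,1

L=4⇒gr=4>>2=1, th=4&3=0
[2]⇒row 0·2+0+8=8  col gr=1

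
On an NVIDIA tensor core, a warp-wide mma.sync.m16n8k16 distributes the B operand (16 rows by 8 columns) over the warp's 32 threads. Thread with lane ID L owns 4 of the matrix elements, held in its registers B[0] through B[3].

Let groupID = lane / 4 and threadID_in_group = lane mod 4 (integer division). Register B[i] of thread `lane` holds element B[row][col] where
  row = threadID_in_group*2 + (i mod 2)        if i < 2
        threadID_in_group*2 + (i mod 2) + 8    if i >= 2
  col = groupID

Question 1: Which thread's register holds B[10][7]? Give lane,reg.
29,2

c=7→G=7  r=10→rhi=1,T=1,p=0
L=7*4+1=29  i=1*2+0=2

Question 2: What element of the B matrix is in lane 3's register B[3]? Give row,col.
15,0

3: G=0,T=3
[3] (3*2+1+8,0) = (15,0)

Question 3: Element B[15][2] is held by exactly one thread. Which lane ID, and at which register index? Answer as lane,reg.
11,3

c=2->g=2  r=15->rb=1,t=3,b0=1
L=2*4+3=11  i=1*2+1=3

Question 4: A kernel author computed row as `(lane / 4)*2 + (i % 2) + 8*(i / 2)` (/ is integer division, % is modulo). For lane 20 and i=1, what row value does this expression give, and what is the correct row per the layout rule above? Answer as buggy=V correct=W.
`(lane / 4)*2 + (i % 2) + 8*(i / 2)`[20,1]=>11
lane 20=>20/4=5, 20 mod 4=0
i=1  r:2·0+1+0=>1  c:5
row: 11 vs 1

buggy=11 correct=1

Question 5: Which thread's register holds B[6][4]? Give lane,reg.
19,0

c: 4->gid=4  r: 6->r8=0,tid=3,i&1=0
L=4*4+3=19  i=0*2+0=0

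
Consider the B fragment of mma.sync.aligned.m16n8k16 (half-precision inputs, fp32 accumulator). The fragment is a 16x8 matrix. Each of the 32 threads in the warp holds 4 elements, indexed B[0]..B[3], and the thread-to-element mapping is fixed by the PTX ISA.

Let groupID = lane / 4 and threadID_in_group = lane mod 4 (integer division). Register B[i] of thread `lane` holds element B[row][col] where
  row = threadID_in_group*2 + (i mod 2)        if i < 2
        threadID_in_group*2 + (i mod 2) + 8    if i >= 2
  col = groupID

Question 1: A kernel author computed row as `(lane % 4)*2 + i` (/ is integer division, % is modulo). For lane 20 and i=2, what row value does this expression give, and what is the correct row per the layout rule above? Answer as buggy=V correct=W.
buggy=2 correct=8

`(lane % 4)*2 + i`[20,2]⇒2
L=20⇒gr=20>>2=5, th=20&3=0
[2]⇒row 0·2+0+8=8  col gr=5
row: 2 vs 8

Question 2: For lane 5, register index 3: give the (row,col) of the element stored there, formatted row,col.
11,1

L=5→G=5>>2=1, T=5&3=1
[3]→row 1·2+1+8=11  col G=1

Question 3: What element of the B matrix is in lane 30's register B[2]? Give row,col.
12,7

30: gid=7,tid=2
[2] (2*2+0+8,7) = (12,7)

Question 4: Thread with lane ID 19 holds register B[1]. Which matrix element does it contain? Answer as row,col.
7,4

L=19->g=19>>2=4, t=19&3=3
[1]->row 3·2+1+0=7  col g=4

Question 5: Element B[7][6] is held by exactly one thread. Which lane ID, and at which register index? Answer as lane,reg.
c: 6->gid=6  r: 7->r8=0,tid=3,i&1=1
L=6*4+3=27  i=0*2+1=1

27,1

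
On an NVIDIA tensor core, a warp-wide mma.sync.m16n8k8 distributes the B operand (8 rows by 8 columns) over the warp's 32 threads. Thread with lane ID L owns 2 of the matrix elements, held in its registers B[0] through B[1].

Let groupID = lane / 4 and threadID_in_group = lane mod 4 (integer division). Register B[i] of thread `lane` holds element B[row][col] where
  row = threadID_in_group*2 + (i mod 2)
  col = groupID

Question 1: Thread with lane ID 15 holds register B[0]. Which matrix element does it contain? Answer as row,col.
6,3

15: g=3,t=3
[0] (3*2+0,3) = (6,3)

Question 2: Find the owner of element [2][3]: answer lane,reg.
c=3→G=3  r=2→T=1,p=0
L=3*4+1=13  i=0=0

13,0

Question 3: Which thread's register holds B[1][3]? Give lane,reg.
c=3->g=3  r=1->t=0,b0=1
L=3*4+0=12  i=1=1

12,1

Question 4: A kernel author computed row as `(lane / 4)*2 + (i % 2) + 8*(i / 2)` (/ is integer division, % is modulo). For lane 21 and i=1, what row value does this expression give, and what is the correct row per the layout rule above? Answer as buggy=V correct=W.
buggy=11 correct=3

`(lane / 4)*2 + (i % 2) + 8*(i / 2)`[21,1]->11
lane 21: gid=5 (21/4), tid=1 (21%4)
i=1: r=1*2+1=3, c=gid=5
row: 11 vs 3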